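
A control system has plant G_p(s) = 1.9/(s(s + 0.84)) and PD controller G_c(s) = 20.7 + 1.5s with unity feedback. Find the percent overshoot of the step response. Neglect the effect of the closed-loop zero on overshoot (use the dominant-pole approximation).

38%

Forward path: (20.7 + 1.5s)·1.9/(s(s+0.84)). The closed-loop characteristic equation is s² + (0.84 + 1.9·1.5)s + 1.9·20.7 = 0.
That is s² + 3.69s + 39.33 = 0, so ω_n = 6.271 rad/s and ζ = 3.69/(2·6.271) = 0.2942.
%OS = 100·exp(−πζ/√(1−ζ²)) = 38%.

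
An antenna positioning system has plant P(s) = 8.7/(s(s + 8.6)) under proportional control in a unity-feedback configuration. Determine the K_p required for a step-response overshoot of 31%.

From %OS = 100·exp(−πζ/√(1−ζ²)) = 31%, ζ = −ln(0.31)/√(π²+ln²(0.31)) = 0.3493.
Characteristic equation s² + 8.6s + 8.7K_p = 0 gives ζ = 8.6/(2√(8.7K_p)).
Setting ζ = 0.3493: √(8.7K_p) = 8.6/(2·0.3493) = 12.31, so K_p = 151.5/8.7 = 17.4.

K_p = 17.4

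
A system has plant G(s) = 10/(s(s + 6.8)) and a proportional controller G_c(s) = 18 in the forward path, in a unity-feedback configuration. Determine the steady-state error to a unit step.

The open loop G_c(s)G(s) has a pole at the origin (type 1), so the static position error constant is infinite and e_ss = 1/(1+∞) = 0.

0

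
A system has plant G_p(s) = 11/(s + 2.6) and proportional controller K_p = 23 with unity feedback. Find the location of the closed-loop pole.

Closed-loop transfer function: T(s) = K_p·G_p(s)/(1 + K_p·G_p(s)) = 253/(s + 2.6 + 253) = 253/(s + 255.6).
The closed-loop pole is at s = −255.6.

s = -255.6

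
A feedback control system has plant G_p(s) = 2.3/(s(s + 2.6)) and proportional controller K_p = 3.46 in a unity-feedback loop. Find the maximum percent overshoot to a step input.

From 1 + K_pG_p(s) = 0: s² + 2.6s + 7.958 = 0 ⇒ ω_n = 2.821, ζ = 0.4608.
%OS = 100·exp(−πζ/√(1−ζ²)) = 100·exp(−π·0.4608/√0.7876) = 19.6%.

19.6%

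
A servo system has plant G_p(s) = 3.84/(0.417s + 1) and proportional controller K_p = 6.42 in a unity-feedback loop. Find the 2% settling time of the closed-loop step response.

Closed loop: T(s) = K_p·G_p/(1+K_p·G_p) = 24.65/(0.417s + 1 + 24.65), with pole at s = −(1 + 24.65)/0.417 = −61.52.
τ = 1/61.52 = 0.01626 s, so 2% settling time ≈ 4τ = 0.065 s.

T_s ≈ 0.065 s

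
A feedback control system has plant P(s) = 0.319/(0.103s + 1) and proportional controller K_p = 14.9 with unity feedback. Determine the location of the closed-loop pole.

s = -55.86

Closed loop: T(s) = K_p·P/(1+K_p·P) = 4.753/(0.103s + 1 + 4.753), with pole at s = −(1 + 4.753)/0.103 = −55.86.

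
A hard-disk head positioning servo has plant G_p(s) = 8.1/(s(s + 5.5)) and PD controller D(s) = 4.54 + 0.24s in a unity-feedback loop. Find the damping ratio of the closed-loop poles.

ζ = 0.614

Forward path: (4.54 + 0.24s)·8.1/(s(s+5.5)). The closed-loop characteristic equation is s² + (5.5 + 8.1·0.24)s + 8.1·4.54 = 0.
That is s² + 7.444s + 36.77 = 0, so ω_n = 6.064 rad/s and ζ = 7.444/(2·6.064) = 0.6138.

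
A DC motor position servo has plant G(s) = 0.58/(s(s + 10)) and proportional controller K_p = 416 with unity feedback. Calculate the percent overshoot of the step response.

From 1 + K_pG(s) = 0: s² + 10s + 241.3 = 0 ⇒ ω_n = 15.53, ζ = 0.3219.
%OS = 100·exp(−πζ/√(1−ζ²)) = 100·exp(−π·0.3219/√0.8964) = 34.4%.

34.4%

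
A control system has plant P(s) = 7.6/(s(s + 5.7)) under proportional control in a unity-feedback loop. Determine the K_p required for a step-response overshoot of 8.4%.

K_p = 2.79

From %OS = 100·exp(−πζ/√(1−ζ²)) = 8.4%, ζ = −ln(0.084)/√(π²+ln²(0.084)) = 0.6191.
Characteristic equation s² + 5.7s + 7.6K_p = 0 gives ζ = 5.7/(2√(7.6K_p)).
Setting ζ = 0.6191: √(7.6K_p) = 5.7/(2·0.6191) = 4.603, so K_p = 21.19/7.6 = 2.79.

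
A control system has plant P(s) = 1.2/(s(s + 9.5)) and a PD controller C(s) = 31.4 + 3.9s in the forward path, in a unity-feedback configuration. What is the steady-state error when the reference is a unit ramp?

0.252

The loop has one pole at the origin (type 1). Velocity error constant K_v = lim_{s→0} s·C(s)P(s) = 31.4·1.2/9.5 = 3.966.
Steady-state error to a unit ramp: e_ss = 1/K_v = 0.252.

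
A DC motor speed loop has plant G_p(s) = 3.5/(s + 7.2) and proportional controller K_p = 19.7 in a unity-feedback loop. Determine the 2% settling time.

T_s ≈ 0.0525 s

Closed-loop transfer function: T(s) = K_p·G_p(s)/(1 + K_p·G_p(s)) = 68.95/(s + 7.2 + 68.95) = 68.95/(s + 76.15).
Time constant τ = 1/76.15 = 0.01313 s, so the 2% settling time is about 4τ = 0.0525 s.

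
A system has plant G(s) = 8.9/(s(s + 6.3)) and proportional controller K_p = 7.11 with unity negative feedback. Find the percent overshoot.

25.8%

From 1 + K_pG(s) = 0: s² + 6.3s + 63.28 = 0 ⇒ ω_n = 7.955, ζ = 0.396.
%OS = 100·exp(−πζ/√(1−ζ²)) = 100·exp(−π·0.396/√0.8432) = 25.8%.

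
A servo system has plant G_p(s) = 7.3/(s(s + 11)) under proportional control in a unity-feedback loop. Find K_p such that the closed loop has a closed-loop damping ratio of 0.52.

Closed-loop characteristic equation: s² + 11s + K_p·7.3 = 0.
So ω_n = √(7.3K_p) and 2ζω_n = 11, giving ζ = 11/(2√(7.3K_p)).
Setting ζ = 0.52: √(7.3K_p) = 11/(2·0.52) = 10.58, so K_p = 111.9/7.3 = 15.3.

K_p = 15.3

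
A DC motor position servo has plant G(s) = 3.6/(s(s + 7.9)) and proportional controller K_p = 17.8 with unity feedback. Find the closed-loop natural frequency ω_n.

1 + K_p·G(s) = 0 gives s² + 7.9s + 64.08 = 0.
So ω_n² = 64.08 ⇒ ω_n = 8.005 rad/s, and ζ = 7.9/(2ω_n) = 0.493.

ω_n = 8 rad/s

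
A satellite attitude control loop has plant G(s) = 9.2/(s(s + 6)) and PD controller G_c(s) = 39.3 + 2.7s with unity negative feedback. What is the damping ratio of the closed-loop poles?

Forward path: (39.3 + 2.7s)·9.2/(s(s+6)). The closed-loop characteristic equation is s² + (6 + 9.2·2.7)s + 9.2·39.3 = 0.
That is s² + 30.84s + 361.6 = 0, so ω_n = 19.01 rad/s and ζ = 30.84/(2·19.01) = 0.811.

ζ = 0.811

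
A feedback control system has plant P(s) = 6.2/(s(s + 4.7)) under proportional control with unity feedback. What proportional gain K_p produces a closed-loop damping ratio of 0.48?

Closed-loop characteristic equation: s² + 4.7s + K_p·6.2 = 0.
So ω_n = √(6.2K_p) and 2ζω_n = 4.7, giving ζ = 4.7/(2√(6.2K_p)).
Setting ζ = 0.48: √(6.2K_p) = 4.7/(2·0.48) = 4.896, so K_p = 23.97/6.2 = 3.87.

K_p = 3.87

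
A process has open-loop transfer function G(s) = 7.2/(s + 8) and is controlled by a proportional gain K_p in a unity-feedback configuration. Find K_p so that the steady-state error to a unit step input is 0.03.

K_p = 35.9

For a type-0 loop with proportional control, e_ss = 1/(1 + K_p·G(0)).
G(0) = 0.9. Require 1/(1 + K_p·0.9) = 0.03, so 1 + 0.9·K_p = 33.33.
K_p = (33.33 − 1)/0.9 = 35.9.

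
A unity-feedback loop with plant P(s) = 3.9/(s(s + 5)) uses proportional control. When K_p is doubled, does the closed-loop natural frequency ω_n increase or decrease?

increase

ω_n = √(3.9·K_p), which grows with K_p.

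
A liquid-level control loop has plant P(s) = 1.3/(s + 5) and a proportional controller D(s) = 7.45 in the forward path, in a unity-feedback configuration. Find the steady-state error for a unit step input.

The loop is type 0. Static position error constant K_pos = D(0)·P(0) = 7.45·0.26 = 1.937.
Steady-state error to a unit step: e_ss = 1/(1+K_pos) = 1/2.937 = 0.34.

0.34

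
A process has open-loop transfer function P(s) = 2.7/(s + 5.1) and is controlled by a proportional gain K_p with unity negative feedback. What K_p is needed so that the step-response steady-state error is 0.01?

For a type-0 loop with proportional control, e_ss = 1/(1 + K_p·P(0)).
P(0) = 0.5294. Require 1/(1 + K_p·0.5294) = 0.01, so 1 + 0.5294·K_p = 100.
K_p = (100 − 1)/0.5294 = 187.

K_p = 187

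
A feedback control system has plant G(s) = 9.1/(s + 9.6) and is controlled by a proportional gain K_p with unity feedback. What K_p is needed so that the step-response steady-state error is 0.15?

K_p = 5.98

Steady-state error for a unit step on this type-0 loop is 1/(1 + K_p·G(0)).
G(0) = 0.9479. Require 1/(1 + K_p·0.9479) = 0.15, so 1 + 0.9479·K_p = 6.667.
K_p = (6.667 − 1)/0.9479 = 5.98.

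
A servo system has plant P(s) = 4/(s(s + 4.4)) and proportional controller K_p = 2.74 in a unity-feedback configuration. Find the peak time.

T_p = 1.27 s

Closed-loop characteristic equation: s² + 4.4s + 10.96 = 0, so ω_n = 3.311 rad/s and ζ = 4.4/(2·3.311) = 0.6645.
Damped frequency ω_d = ω_n√(1−ζ²) = 2.474 rad/s, so peak time T_p = π/ω_d = 1.27 s.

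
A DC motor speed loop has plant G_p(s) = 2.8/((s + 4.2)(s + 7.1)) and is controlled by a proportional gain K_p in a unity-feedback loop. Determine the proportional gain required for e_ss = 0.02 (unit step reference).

K_p = 522

Steady-state error for a unit step on this type-0 loop is 1/(1 + K_p·G_p(0)).
G_p(0) = 0.0939. Require 1/(1 + K_p·0.0939) = 0.02, so 1 + 0.0939·K_p = 50.
K_p = (50 − 1)/0.0939 = 522.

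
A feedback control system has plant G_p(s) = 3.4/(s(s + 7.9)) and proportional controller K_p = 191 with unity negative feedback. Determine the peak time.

T_p = 0.125 s

From 1 + K_pG_p(s) = 0: s² + 7.9s + 649.4 = 0 ⇒ ω_n = 25.48, ζ = 0.155.
Damped frequency ω_d = ω_n√(1−ζ²) = 25.18 rad/s, so peak time T_p = π/ω_d = 0.125 s.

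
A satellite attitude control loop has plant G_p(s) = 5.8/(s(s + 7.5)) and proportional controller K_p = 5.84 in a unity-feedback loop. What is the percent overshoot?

7.09%

From 1 + K_pG_p(s) = 0: s² + 7.5s + 33.87 = 0 ⇒ ω_n = 5.82, ζ = 0.6443.
%OS = 100·exp(−πζ/√(1−ζ²)) = 100·exp(−π·0.6443/√0.5848) = 7.09%.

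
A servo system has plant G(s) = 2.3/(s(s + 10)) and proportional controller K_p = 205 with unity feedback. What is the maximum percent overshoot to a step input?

The closed-loop denominator s² + 10s + 471.5 gives ω_n = √471.5 = 21.71 and ζ = 10/(2ω_n) = 0.2303.
%OS = 100·exp(−πζ/√(1−ζ²)) = 100·exp(−π·0.2303/√0.947) = 47.6%.

47.6%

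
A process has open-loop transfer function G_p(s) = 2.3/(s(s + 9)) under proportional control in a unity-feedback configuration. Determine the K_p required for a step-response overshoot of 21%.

K_p = 44.5

From %OS = 100·exp(−πζ/√(1−ζ²)) = 21%, ζ = −ln(0.21)/√(π²+ln²(0.21)) = 0.4449.
Characteristic equation s² + 9s + 2.3K_p = 0 gives ζ = 9/(2√(2.3K_p)).
Setting ζ = 0.4449: √(2.3K_p) = 9/(2·0.4449) = 10.11, so K_p = 102.3/2.3 = 44.5.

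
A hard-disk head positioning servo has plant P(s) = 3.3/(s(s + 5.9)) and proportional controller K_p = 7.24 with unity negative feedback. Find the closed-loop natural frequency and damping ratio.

ω_n = 4.89 rad/s, ζ = 0.604

The closed-loop denominator is s(s+5.9) + 7.24·3.3 = s² + 5.9s + 23.89.
Matching s² + 2ζω_n s + ω_n²: ω_n = √23.89 = 4.888 rad/s and 2ζω_n = 5.9, so ζ = 5.9/(2·4.888) = 0.604.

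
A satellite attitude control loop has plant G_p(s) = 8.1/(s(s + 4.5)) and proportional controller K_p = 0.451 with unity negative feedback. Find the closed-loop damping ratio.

ζ = 1.18

1 + K_p·G_p(s) = 0 gives s² + 4.5s + 3.653 = 0.
Matching s² + 2ζω_n s + ω_n²: ω_n = √3.653 = 1.911 rad/s and 2ζω_n = 4.5, so ζ = 4.5/(2·1.911) = 1.18.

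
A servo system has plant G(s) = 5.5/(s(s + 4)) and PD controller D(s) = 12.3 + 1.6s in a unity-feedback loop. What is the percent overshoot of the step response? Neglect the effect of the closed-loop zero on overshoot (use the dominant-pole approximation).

2.04%

Forward path: (12.3 + 1.6s)·5.5/(s(s+4)). The closed-loop characteristic equation is s² + (4 + 5.5·1.6)s + 5.5·12.3 = 0.
That is s² + 12.8s + 67.65 = 0, so ω_n = 8.225 rad/s and ζ = 12.8/(2·8.225) = 0.7781.
%OS = 100·exp(−πζ/√(1−ζ²)) = 2.04%.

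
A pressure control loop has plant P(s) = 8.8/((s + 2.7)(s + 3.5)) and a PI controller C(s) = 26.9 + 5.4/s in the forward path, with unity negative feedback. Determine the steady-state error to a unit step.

0

The open loop C(s)P(s) has a pole at the origin (type 1), so the static position error constant is infinite and e_ss = 1/(1+∞) = 0.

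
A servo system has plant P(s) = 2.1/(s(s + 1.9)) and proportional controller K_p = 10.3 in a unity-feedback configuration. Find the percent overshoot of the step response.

From 1 + K_pP(s) = 0: s² + 1.9s + 21.63 = 0 ⇒ ω_n = 4.651, ζ = 0.2043.
%OS = 100·exp(−πζ/√(1−ζ²)) = 100·exp(−π·0.2043/√0.9583) = 51.9%.

51.9%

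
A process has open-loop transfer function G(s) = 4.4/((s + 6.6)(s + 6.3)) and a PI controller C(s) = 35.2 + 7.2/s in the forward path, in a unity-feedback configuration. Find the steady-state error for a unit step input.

The open loop C(s)G(s) has a pole at the origin (type 1), so the static position error constant is infinite and e_ss = 1/(1+∞) = 0.

0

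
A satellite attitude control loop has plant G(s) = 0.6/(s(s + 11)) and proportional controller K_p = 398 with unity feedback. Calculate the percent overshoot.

Closed-loop characteristic equation: s² + 11s + 238.8 = 0, so ω_n = 15.45 rad/s and ζ = 11/(2·15.45) = 0.3559.
%OS = 100·exp(−πζ/√(1−ζ²)) = 100·exp(−π·0.3559/√0.8733) = 30.2%.

30.2%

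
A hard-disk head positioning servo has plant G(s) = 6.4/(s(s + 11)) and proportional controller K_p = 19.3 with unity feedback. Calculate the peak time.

The closed-loop denominator s² + 11s + 123.5 gives ω_n = √123.5 = 11.11 and ζ = 11/(2ω_n) = 0.4949.
Damped frequency ω_d = ω_n√(1−ζ²) = 9.658 rad/s, so peak time T_p = π/ω_d = 0.325 s.

T_p = 0.325 s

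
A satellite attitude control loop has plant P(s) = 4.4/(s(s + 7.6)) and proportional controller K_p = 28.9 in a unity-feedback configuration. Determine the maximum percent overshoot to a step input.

The closed-loop denominator s² + 7.6s + 127.2 gives ω_n = √127.2 = 11.28 and ζ = 7.6/(2ω_n) = 0.337.
%OS = 100·exp(−πζ/√(1−ζ²)) = 100·exp(−π·0.337/√0.8864) = 32.5%.

32.5%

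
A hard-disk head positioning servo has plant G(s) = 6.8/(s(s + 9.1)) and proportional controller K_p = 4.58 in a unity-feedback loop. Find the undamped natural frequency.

ω_n = 5.58 rad/s

With unity feedback the closed-loop characteristic equation is s² + 9.1s + 4.58·6.8 = s² + 9.1s + 31.14 = 0.
Matching s² + 2ζω_n s + ω_n²: ω_n = √31.14 = 5.581 rad/s and 2ζω_n = 9.1, so ζ = 9.1/(2·5.581) = 0.815.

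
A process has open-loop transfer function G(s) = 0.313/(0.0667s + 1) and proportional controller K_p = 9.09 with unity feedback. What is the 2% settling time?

Closed loop: T(s) = K_p·G/(1+K_p·G) = 2.845/(0.0667s + 1 + 2.845), with pole at s = −(1 + 2.845)/0.0667 = −57.65.
τ = 1/57.65 = 0.01735 s, so 2% settling time ≈ 4τ = 0.0694 s.

T_s ≈ 0.0694 s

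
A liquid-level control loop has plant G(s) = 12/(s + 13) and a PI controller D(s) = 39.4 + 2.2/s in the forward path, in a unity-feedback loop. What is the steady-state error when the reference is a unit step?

The open loop D(s)G(s) has a pole at the origin (type 1), so the static position error constant is infinite and e_ss = 1/(1+∞) = 0.

0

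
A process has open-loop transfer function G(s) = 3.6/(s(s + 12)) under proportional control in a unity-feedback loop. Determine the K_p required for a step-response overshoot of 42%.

From %OS = 100·exp(−πζ/√(1−ζ²)) = 42%, ζ = −ln(0.42)/√(π²+ln²(0.42)) = 0.2662.
Characteristic equation s² + 12s + 3.6K_p = 0 gives ζ = 12/(2√(3.6K_p)).
Setting ζ = 0.2662: √(3.6K_p) = 12/(2·0.2662) = 22.54, so K_p = 508.1/3.6 = 141.

K_p = 141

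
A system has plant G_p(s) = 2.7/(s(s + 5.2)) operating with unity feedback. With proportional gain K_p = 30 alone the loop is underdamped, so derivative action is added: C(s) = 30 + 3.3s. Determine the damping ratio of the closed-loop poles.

Forward path: (30 + 3.3s)·2.7/(s(s+5.2)). The closed-loop characteristic equation is s² + (5.2 + 2.7·3.3)s + 2.7·30 = 0.
That is s² + 14.11s + 81 = 0, so ω_n = 9 rad/s and ζ = 14.11/(2·9) = 0.7839.

ζ = 0.784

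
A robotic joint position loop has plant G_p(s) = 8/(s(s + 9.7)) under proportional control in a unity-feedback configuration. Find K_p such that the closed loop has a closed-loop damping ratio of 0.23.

K_p = 55.6

Closed-loop characteristic equation: s² + 9.7s + K_p·8 = 0.
So ω_n = √(8K_p) and 2ζω_n = 9.7, giving ζ = 9.7/(2√(8K_p)).
Setting ζ = 0.23: √(8K_p) = 9.7/(2·0.23) = 21.09, so K_p = 444.7/8 = 55.6.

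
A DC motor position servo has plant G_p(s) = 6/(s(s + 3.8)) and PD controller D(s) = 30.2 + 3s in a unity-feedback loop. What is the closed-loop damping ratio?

ζ = 0.81

Forward path: (30.2 + 3s)·6/(s(s+3.8)). The closed-loop characteristic equation is s² + (3.8 + 6·3)s + 6·30.2 = 0.
That is s² + 21.8s + 181.2 = 0, so ω_n = 13.46 rad/s and ζ = 21.8/(2·13.46) = 0.8097.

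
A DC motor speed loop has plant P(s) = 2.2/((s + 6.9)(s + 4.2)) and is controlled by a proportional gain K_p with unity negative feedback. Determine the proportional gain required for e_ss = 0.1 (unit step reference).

The loop is type 0, so e_ss(step) = 1/(1 + K_pos) with K_pos = K_p·P(0).
P(0) = 0.07591. Require 1/(1 + K_p·0.07591) = 0.1, so 1 + 0.07591·K_p = 10.
K_p = (10 − 1)/0.07591 = 119.

K_p = 119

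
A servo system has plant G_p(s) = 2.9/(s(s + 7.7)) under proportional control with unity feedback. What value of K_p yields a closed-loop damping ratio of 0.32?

K_p = 49.9

Closed-loop characteristic equation: s² + 7.7s + K_p·2.9 = 0.
So ω_n = √(2.9K_p) and 2ζω_n = 7.7, giving ζ = 7.7/(2√(2.9K_p)).
Setting ζ = 0.32: √(2.9K_p) = 7.7/(2·0.32) = 12.03, so K_p = 144.8/2.9 = 49.9.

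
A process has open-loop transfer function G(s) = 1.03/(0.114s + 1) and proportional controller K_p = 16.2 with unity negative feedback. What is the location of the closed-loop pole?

Closed loop: T(s) = K_p·G/(1+K_p·G) = 16.69/(0.114s + 1 + 16.69), with pole at s = −(1 + 16.69)/0.114 = −155.1.

s = -155.1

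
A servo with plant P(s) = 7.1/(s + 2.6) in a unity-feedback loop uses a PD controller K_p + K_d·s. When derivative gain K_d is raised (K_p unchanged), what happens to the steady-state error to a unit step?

unchanged

K_d affects only the transient (the s-coefficient); the DC loop gain, and hence e_ss, depends only on K_p.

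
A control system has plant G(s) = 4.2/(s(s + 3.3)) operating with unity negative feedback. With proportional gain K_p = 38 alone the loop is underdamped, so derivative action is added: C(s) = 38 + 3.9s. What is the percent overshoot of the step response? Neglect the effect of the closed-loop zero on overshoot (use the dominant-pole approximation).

Forward path: (38 + 3.9s)·4.2/(s(s+3.3)). The closed-loop characteristic equation is s² + (3.3 + 4.2·3.9)s + 4.2·38 = 0.
That is s² + 19.68s + 159.6 = 0, so ω_n = 12.63 rad/s and ζ = 19.68/(2·12.63) = 0.7789.
%OS = 100·exp(−πζ/√(1−ζ²)) = 2.02%.

2.02%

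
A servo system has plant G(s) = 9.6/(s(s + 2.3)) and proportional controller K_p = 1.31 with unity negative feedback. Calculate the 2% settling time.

From 1 + K_pG(s) = 0: s² + 2.3s + 12.58 = 0 ⇒ ω_n = 3.546, ζ = 0.3243.
2% settling time T_s ≈ 4/(ζω_n) = 4/1.15 = 3.48 s.

T_s ≈ 3.48 s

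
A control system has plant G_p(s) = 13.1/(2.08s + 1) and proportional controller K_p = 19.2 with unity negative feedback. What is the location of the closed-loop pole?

Closed loop: T(s) = K_p·G_p/(1+K_p·G_p) = 251.5/(2.08s + 1 + 251.5), with pole at s = −(1 + 251.5)/2.08 = −121.4.

s = -121.4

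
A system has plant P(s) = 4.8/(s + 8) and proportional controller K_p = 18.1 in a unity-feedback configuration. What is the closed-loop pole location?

Closed-loop transfer function: T(s) = K_p·P(s)/(1 + K_p·P(s)) = 86.88/(s + 8 + 86.88) = 86.88/(s + 94.88).
The closed-loop pole is at s = −94.88.

s = -94.88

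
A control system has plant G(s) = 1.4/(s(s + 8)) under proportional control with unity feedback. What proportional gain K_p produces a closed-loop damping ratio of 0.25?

Closed-loop characteristic equation: s² + 8s + K_p·1.4 = 0.
So ω_n = √(1.4K_p) and 2ζω_n = 8, giving ζ = 8/(2√(1.4K_p)).
Setting ζ = 0.25: √(1.4K_p) = 8/(2·0.25) = 16, so K_p = 256/1.4 = 183.

K_p = 183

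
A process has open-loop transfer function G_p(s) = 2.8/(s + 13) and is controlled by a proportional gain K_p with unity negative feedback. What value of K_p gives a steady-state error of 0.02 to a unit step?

K_p = 228

For a type-0 loop with proportional control, e_ss = 1/(1 + K_p·G_p(0)).
G_p(0) = 0.2154. Require 1/(1 + K_p·0.2154) = 0.02, so 1 + 0.2154·K_p = 50.
K_p = (50 − 1)/0.2154 = 228.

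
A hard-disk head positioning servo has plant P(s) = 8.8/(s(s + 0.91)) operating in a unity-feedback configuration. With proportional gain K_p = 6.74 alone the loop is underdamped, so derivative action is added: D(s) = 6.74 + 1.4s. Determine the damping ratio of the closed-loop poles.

ζ = 0.859

Forward path: (6.74 + 1.4s)·8.8/(s(s+0.91)). The closed-loop characteristic equation is s² + (0.91 + 8.8·1.4)s + 8.8·6.74 = 0.
That is s² + 13.23s + 59.31 = 0, so ω_n = 7.701 rad/s and ζ = 13.23/(2·7.701) = 0.8589.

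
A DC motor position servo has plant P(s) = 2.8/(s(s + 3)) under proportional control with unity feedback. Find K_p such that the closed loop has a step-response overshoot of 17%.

From %OS = 100·exp(−πζ/√(1−ζ²)) = 17%, ζ = −ln(0.17)/√(π²+ln²(0.17)) = 0.4913.
Characteristic equation s² + 3s + 2.8K_p = 0 gives ζ = 3/(2√(2.8K_p)).
Setting ζ = 0.4913: √(2.8K_p) = 3/(2·0.4913) = 3.053, so K_p = 9.323/2.8 = 3.33.

K_p = 3.33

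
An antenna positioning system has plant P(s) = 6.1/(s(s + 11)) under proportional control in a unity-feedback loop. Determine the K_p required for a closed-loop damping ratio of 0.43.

Closed-loop characteristic equation: s² + 11s + K_p·6.1 = 0.
So ω_n = √(6.1K_p) and 2ζω_n = 11, giving ζ = 11/(2√(6.1K_p)).
Setting ζ = 0.43: √(6.1K_p) = 11/(2·0.43) = 12.79, so K_p = 163.6/6.1 = 26.8.

K_p = 26.8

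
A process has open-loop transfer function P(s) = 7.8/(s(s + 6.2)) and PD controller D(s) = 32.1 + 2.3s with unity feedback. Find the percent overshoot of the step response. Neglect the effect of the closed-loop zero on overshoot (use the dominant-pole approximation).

Forward path: (32.1 + 2.3s)·7.8/(s(s+6.2)). The closed-loop characteristic equation is s² + (6.2 + 7.8·2.3)s + 7.8·32.1 = 0.
That is s² + 24.14s + 250.4 = 0, so ω_n = 15.82 rad/s and ζ = 24.14/(2·15.82) = 0.7628.
%OS = 100·exp(−πζ/√(1−ζ²)) = 2.46%.

2.46%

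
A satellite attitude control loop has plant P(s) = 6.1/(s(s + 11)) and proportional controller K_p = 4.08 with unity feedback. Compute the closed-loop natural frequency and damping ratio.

The closed-loop denominator is s(s+11) + 4.08·6.1 = s² + 11s + 24.89.
Matching s² + 2ζω_n s + ω_n²: ω_n = √24.89 = 4.989 rad/s and 2ζω_n = 11, so ζ = 11/(2·4.989) = 1.1.

ω_n = 4.99 rad/s, ζ = 1.1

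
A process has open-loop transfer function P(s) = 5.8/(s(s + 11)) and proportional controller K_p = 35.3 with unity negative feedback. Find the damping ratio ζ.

The closed-loop denominator is s(s+11) + 35.3·5.8 = s² + 11s + 204.7.
So ω_n² = 204.7 ⇒ ω_n = 14.31 rad/s, and ζ = 11/(2ω_n) = 0.384.

ζ = 0.384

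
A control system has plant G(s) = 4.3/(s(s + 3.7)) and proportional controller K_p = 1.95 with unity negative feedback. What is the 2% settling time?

The closed-loop denominator s² + 3.7s + 8.385 gives ω_n = √8.385 = 2.896 and ζ = 3.7/(2ω_n) = 0.6389.
2% settling time T_s ≈ 4/(ζω_n) = 4/1.85 = 2.16 s.

T_s ≈ 2.16 s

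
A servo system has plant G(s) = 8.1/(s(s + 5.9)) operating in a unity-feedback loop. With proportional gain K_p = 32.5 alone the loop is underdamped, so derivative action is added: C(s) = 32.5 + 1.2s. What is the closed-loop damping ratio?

Forward path: (32.5 + 1.2s)·8.1/(s(s+5.9)). The closed-loop characteristic equation is s² + (5.9 + 8.1·1.2)s + 8.1·32.5 = 0.
That is s² + 15.62s + 263.2 = 0, so ω_n = 16.22 rad/s and ζ = 15.62/(2·16.22) = 0.4814.

ζ = 0.481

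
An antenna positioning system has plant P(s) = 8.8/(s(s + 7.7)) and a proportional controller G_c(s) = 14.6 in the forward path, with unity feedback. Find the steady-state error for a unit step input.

The open loop G_c(s)P(s) has a pole at the origin (type 1), so the static position error constant is infinite and e_ss = 1/(1+∞) = 0.

0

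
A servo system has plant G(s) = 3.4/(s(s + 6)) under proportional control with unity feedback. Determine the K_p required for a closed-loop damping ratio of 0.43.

Closed-loop characteristic equation: s² + 6s + K_p·3.4 = 0.
So ω_n = √(3.4K_p) and 2ζω_n = 6, giving ζ = 6/(2√(3.4K_p)).
Setting ζ = 0.43: √(3.4K_p) = 6/(2·0.43) = 6.977, so K_p = 48.67/3.4 = 14.3.

K_p = 14.3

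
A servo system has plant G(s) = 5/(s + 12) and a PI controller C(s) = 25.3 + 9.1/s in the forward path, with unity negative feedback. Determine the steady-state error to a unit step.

The open loop C(s)G(s) has a pole at the origin (type 1), so the static position error constant is infinite and e_ss = 1/(1+∞) = 0.

0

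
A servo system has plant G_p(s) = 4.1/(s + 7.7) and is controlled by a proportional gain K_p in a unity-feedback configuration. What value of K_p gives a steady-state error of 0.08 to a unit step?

K_p = 21.6

For a type-0 loop with proportional control, e_ss = 1/(1 + K_p·G_p(0)).
G_p(0) = 0.5325. Require 1/(1 + K_p·0.5325) = 0.08, so 1 + 0.5325·K_p = 12.5.
K_p = (12.5 − 1)/0.5325 = 21.6.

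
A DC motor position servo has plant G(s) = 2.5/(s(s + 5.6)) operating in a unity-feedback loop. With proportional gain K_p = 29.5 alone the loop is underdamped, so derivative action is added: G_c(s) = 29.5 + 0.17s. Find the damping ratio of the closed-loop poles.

ζ = 0.351

Forward path: (29.5 + 0.17s)·2.5/(s(s+5.6)). The closed-loop characteristic equation is s² + (5.6 + 2.5·0.17)s + 2.5·29.5 = 0.
That is s² + 6.025s + 73.75 = 0, so ω_n = 8.588 rad/s and ζ = 6.025/(2·8.588) = 0.3508.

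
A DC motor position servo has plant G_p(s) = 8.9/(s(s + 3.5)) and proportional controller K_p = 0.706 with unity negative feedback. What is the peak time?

T_p = 1.75 s

From 1 + K_pG_p(s) = 0: s² + 3.5s + 6.283 = 0 ⇒ ω_n = 2.507, ζ = 0.6981.
Damped frequency ω_d = ω_n√(1−ζ²) = 1.795 rad/s, so peak time T_p = π/ω_d = 1.75 s.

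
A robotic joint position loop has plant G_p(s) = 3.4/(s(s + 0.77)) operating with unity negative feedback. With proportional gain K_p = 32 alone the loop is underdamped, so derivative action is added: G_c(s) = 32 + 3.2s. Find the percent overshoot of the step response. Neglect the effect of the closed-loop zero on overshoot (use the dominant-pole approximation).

12.1%

Forward path: (32 + 3.2s)·3.4/(s(s+0.77)). The closed-loop characteristic equation is s² + (0.77 + 3.4·3.2)s + 3.4·32 = 0.
That is s² + 11.65s + 108.8 = 0, so ω_n = 10.43 rad/s and ζ = 11.65/(2·10.43) = 0.5584.
%OS = 100·exp(−πζ/√(1−ζ²)) = 12.1%.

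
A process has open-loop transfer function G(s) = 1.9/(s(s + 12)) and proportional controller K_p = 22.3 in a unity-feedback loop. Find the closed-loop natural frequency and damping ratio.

The closed-loop denominator is s(s+12) + 22.3·1.9 = s² + 12s + 42.37.
So ω_n² = 42.37 ⇒ ω_n = 6.509 rad/s, and ζ = 12/(2ω_n) = 0.922.

ω_n = 6.51 rad/s, ζ = 0.922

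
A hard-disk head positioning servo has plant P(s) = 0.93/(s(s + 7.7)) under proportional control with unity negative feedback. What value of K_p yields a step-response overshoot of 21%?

From %OS = 100·exp(−πζ/√(1−ζ²)) = 21%, ζ = −ln(0.21)/√(π²+ln²(0.21)) = 0.4449.
Characteristic equation s² + 7.7s + 0.93K_p = 0 gives ζ = 7.7/(2√(0.93K_p)).
Setting ζ = 0.4449: √(0.93K_p) = 7.7/(2·0.4449) = 8.654, so K_p = 74.89/0.93 = 80.5.

K_p = 80.5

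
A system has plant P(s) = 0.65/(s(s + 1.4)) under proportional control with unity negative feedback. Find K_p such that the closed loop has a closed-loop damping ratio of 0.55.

K_p = 2.49

Closed-loop characteristic equation: s² + 1.4s + K_p·0.65 = 0.
So ω_n = √(0.65K_p) and 2ζω_n = 1.4, giving ζ = 1.4/(2√(0.65K_p)).
Setting ζ = 0.55: √(0.65K_p) = 1.4/(2·0.55) = 1.273, so K_p = 1.62/0.65 = 2.49.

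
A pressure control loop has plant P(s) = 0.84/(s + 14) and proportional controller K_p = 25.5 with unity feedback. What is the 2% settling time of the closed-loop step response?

T_s ≈ 0.113 s

Closed-loop transfer function: T(s) = K_p·P(s)/(1 + K_p·P(s)) = 21.42/(s + 14 + 21.42) = 21.42/(s + 35.42).
Time constant τ = 1/35.42 = 0.02823 s, so the 2% settling time is about 4τ = 0.113 s.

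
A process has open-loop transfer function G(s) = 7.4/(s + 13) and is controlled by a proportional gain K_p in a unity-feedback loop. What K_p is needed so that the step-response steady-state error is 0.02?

The loop is type 0, so e_ss(step) = 1/(1 + K_pos) with K_pos = K_p·G(0).
G(0) = 0.5692. Require 1/(1 + K_p·0.5692) = 0.02, so 1 + 0.5692·K_p = 50.
K_p = (50 − 1)/0.5692 = 86.1.

K_p = 86.1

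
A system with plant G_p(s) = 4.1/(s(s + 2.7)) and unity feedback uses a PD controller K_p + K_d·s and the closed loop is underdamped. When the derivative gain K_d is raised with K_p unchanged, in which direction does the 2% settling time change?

Characteristic equation s² + (2.7 + 4.1K_d)s + 4.1K_p = 0: raising K_d increases ζω_n = (2.7+4.1K_d)/2 while the loop stays underdamped, so T_s ≈ 4/(ζω_n) decreases.

decrease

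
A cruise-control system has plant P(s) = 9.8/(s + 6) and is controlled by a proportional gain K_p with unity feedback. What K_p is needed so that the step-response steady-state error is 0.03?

Steady-state error for a unit step on this type-0 loop is 1/(1 + K_p·P(0)).
P(0) = 1.633. Require 1/(1 + K_p·1.633) = 0.03, so 1 + 1.633·K_p = 33.33.
K_p = (33.33 − 1)/1.633 = 19.8.

K_p = 19.8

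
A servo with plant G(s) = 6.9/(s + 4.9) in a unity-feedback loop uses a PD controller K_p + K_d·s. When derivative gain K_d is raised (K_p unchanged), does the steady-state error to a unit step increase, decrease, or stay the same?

K_d affects only the transient (the s-coefficient); the DC loop gain, and hence e_ss, depends only on K_p.

unchanged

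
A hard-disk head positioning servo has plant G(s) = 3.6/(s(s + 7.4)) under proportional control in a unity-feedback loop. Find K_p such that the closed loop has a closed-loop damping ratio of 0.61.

K_p = 10.2

Closed-loop characteristic equation: s² + 7.4s + K_p·3.6 = 0.
So ω_n = √(3.6K_p) and 2ζω_n = 7.4, giving ζ = 7.4/(2√(3.6K_p)).
Setting ζ = 0.61: √(3.6K_p) = 7.4/(2·0.61) = 6.066, so K_p = 36.79/3.6 = 10.2.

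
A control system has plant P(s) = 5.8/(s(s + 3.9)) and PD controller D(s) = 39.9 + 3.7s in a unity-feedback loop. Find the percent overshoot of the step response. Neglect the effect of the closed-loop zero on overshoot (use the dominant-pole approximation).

0.874%

Forward path: (39.9 + 3.7s)·5.8/(s(s+3.9)). The closed-loop characteristic equation is s² + (3.9 + 5.8·3.7)s + 5.8·39.9 = 0.
That is s² + 25.36s + 231.4 = 0, so ω_n = 15.21 rad/s and ζ = 25.36/(2·15.21) = 0.8335.
%OS = 100·exp(−πζ/√(1−ζ²)) = 0.874%.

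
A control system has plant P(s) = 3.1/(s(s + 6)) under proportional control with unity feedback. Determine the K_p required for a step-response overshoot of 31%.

K_p = 23.8

From %OS = 100·exp(−πζ/√(1−ζ²)) = 31%, ζ = −ln(0.31)/√(π²+ln²(0.31)) = 0.3493.
Characteristic equation s² + 6s + 3.1K_p = 0 gives ζ = 6/(2√(3.1K_p)).
Setting ζ = 0.3493: √(3.1K_p) = 6/(2·0.3493) = 8.588, so K_p = 73.76/3.1 = 23.8.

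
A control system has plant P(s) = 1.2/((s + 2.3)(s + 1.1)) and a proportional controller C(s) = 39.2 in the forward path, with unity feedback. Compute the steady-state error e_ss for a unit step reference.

0.051

The loop is type 0. Static position error constant K_pos = C(0)·P(0) = 39.2·0.4743 = 18.59.
Steady-state error to a unit step: e_ss = 1/(1+K_pos) = 1/19.59 = 0.051.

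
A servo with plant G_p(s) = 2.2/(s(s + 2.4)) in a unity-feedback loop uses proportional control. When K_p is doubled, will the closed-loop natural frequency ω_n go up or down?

ω_n = √(2.2·K_p), which grows with K_p.

increase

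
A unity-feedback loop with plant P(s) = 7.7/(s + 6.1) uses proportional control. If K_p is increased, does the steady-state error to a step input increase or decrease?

decrease

e_ss = 1/(1 + K_p·P(0)); a larger K_p raises the denominator, so e_ss decreases.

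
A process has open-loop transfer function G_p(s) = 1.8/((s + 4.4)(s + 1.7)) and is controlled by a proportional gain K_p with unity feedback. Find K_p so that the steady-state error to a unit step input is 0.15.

The loop is type 0, so e_ss(step) = 1/(1 + K_pos) with K_pos = K_p·G_p(0).
G_p(0) = 0.2406. Require 1/(1 + K_p·0.2406) = 0.15, so 1 + 0.2406·K_p = 6.667.
K_p = (6.667 − 1)/0.2406 = 23.5.

K_p = 23.5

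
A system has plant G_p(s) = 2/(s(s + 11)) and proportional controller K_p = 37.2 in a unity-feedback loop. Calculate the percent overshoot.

Closed-loop characteristic equation: s² + 11s + 74.4 = 0, so ω_n = 8.626 rad/s and ζ = 11/(2·8.626) = 0.6376.
%OS = 100·exp(−πζ/√(1−ζ²)) = 100·exp(−π·0.6376/√0.5934) = 7.42%.

7.42%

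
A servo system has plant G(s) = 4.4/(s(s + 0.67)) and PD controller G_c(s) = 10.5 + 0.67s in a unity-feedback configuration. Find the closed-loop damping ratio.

ζ = 0.266

Forward path: (10.5 + 0.67s)·4.4/(s(s+0.67)). The closed-loop characteristic equation is s² + (0.67 + 4.4·0.67)s + 4.4·10.5 = 0.
That is s² + 3.618s + 46.2 = 0, so ω_n = 6.797 rad/s and ζ = 3.618/(2·6.797) = 0.2661.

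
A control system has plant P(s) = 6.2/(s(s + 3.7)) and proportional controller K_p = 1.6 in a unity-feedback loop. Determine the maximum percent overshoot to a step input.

Closed-loop characteristic equation: s² + 3.7s + 9.92 = 0, so ω_n = 3.15 rad/s and ζ = 3.7/(2·3.15) = 0.5874.
%OS = 100·exp(−πζ/√(1−ζ²)) = 100·exp(−π·0.5874/√0.655) = 10.2%.

10.2%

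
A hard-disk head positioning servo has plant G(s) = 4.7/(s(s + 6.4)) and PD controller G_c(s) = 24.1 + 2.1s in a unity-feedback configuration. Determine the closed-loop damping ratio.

Forward path: (24.1 + 2.1s)·4.7/(s(s+6.4)). The closed-loop characteristic equation is s² + (6.4 + 4.7·2.1)s + 4.7·24.1 = 0.
That is s² + 16.27s + 113.3 = 0, so ω_n = 10.64 rad/s and ζ = 16.27/(2·10.64) = 0.7644.

ζ = 0.764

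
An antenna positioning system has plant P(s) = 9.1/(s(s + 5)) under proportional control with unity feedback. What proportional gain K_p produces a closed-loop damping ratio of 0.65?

K_p = 1.63

Closed-loop characteristic equation: s² + 5s + K_p·9.1 = 0.
So ω_n = √(9.1K_p) and 2ζω_n = 5, giving ζ = 5/(2√(9.1K_p)).
Setting ζ = 0.65: √(9.1K_p) = 5/(2·0.65) = 3.846, so K_p = 14.79/9.1 = 1.63.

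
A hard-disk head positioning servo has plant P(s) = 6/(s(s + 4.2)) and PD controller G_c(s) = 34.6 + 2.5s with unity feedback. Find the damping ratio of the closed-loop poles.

ζ = 0.666

Forward path: (34.6 + 2.5s)·6/(s(s+4.2)). The closed-loop characteristic equation is s² + (4.2 + 6·2.5)s + 6·34.6 = 0.
That is s² + 19.2s + 207.6 = 0, so ω_n = 14.41 rad/s and ζ = 19.2/(2·14.41) = 0.6663.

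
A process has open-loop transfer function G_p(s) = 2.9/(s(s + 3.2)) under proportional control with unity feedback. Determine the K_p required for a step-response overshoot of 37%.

K_p = 9.7

From %OS = 100·exp(−πζ/√(1−ζ²)) = 37%, ζ = −ln(0.37)/√(π²+ln²(0.37)) = 0.3017.
Characteristic equation s² + 3.2s + 2.9K_p = 0 gives ζ = 3.2/(2√(2.9K_p)).
Setting ζ = 0.3017: √(2.9K_p) = 3.2/(2·0.3017) = 5.303, so K_p = 28.12/2.9 = 9.7.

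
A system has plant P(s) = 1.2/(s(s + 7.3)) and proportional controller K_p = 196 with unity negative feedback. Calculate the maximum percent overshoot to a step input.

46.3%

From 1 + K_pP(s) = 0: s² + 7.3s + 235.2 = 0 ⇒ ω_n = 15.34, ζ = 0.238.
%OS = 100·exp(−πζ/√(1−ζ²)) = 100·exp(−π·0.238/√0.9434) = 46.3%.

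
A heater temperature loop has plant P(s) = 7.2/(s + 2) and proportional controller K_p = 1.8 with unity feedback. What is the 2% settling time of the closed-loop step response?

T_s ≈ 0.267 s

Closed-loop transfer function: T(s) = K_p·P(s)/(1 + K_p·P(s)) = 12.96/(s + 2 + 12.96) = 12.96/(s + 14.96).
Time constant τ = 1/14.96 = 0.06684 s, so the 2% settling time is about 4τ = 0.267 s.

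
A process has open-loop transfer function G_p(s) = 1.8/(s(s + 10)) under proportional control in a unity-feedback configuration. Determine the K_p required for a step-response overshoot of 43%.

From %OS = 100·exp(−πζ/√(1−ζ²)) = 43%, ζ = −ln(0.43)/√(π²+ln²(0.43)) = 0.2594.
Characteristic equation s² + 10s + 1.8K_p = 0 gives ζ = 10/(2√(1.8K_p)).
Setting ζ = 0.2594: √(1.8K_p) = 10/(2·0.2594) = 19.27, so K_p = 371.4/1.8 = 206.

K_p = 206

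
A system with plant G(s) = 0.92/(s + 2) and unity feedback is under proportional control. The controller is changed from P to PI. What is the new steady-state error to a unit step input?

Adding integral action puts a pole at s = 0 in the forward path, raising the system type to 1; a type-1 loop has zero steady-state error to a step.

0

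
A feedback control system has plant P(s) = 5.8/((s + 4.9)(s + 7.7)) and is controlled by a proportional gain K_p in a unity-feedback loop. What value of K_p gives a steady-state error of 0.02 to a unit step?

Steady-state error for a unit step on this type-0 loop is 1/(1 + K_p·P(0)).
P(0) = 0.1537. Require 1/(1 + K_p·0.1537) = 0.02, so 1 + 0.1537·K_p = 50.
K_p = (50 − 1)/0.1537 = 319.

K_p = 319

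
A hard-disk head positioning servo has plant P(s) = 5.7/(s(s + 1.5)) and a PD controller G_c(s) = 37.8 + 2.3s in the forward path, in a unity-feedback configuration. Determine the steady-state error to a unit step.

The open loop G_c(s)P(s) has a pole at the origin (type 1), so the static position error constant is infinite and e_ss = 1/(1+∞) = 0.

0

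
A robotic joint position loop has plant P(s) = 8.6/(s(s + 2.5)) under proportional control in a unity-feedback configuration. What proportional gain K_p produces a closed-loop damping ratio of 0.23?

K_p = 3.43

Closed-loop characteristic equation: s² + 2.5s + K_p·8.6 = 0.
So ω_n = √(8.6K_p) and 2ζω_n = 2.5, giving ζ = 2.5/(2√(8.6K_p)).
Setting ζ = 0.23: √(8.6K_p) = 2.5/(2·0.23) = 5.435, so K_p = 29.54/8.6 = 3.43.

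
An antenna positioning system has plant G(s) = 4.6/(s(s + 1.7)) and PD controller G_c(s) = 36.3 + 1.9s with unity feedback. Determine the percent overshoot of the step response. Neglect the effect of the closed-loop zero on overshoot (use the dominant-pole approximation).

25%

Forward path: (36.3 + 1.9s)·4.6/(s(s+1.7)). The closed-loop characteristic equation is s² + (1.7 + 4.6·1.9)s + 4.6·36.3 = 0.
That is s² + 10.44s + 167 = 0, so ω_n = 12.92 rad/s and ζ = 10.44/(2·12.92) = 0.404.
%OS = 100·exp(−πζ/√(1−ζ²)) = 25%.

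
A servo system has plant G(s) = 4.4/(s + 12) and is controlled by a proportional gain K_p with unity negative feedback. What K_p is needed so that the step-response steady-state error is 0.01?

For a type-0 loop with proportional control, e_ss = 1/(1 + K_p·G(0)).
G(0) = 0.3667. Require 1/(1 + K_p·0.3667) = 0.01, so 1 + 0.3667·K_p = 100.
K_p = (100 − 1)/0.3667 = 270.

K_p = 270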